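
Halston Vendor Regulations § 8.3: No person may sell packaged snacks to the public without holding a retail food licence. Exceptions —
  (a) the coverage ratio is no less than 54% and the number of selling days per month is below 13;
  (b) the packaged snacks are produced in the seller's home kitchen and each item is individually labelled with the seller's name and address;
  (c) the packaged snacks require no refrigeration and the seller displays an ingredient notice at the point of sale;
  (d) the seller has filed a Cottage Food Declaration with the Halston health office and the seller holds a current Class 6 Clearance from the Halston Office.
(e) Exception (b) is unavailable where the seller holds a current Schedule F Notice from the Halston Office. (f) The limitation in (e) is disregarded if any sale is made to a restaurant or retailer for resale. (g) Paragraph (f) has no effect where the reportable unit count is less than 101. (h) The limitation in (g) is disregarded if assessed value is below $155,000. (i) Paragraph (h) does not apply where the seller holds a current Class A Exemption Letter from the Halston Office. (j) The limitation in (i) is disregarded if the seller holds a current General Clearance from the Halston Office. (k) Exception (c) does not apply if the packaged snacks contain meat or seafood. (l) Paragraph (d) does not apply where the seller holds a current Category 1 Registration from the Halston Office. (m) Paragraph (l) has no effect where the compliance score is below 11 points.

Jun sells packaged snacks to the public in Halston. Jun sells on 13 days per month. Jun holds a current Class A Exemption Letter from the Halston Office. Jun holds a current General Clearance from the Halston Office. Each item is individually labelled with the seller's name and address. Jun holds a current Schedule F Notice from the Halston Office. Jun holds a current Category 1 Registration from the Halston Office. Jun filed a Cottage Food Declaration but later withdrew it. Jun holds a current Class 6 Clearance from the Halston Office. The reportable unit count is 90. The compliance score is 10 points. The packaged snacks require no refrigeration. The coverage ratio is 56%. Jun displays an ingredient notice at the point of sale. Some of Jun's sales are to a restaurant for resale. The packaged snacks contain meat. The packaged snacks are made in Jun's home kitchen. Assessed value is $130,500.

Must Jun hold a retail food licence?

No — exception (b) applies; Jun is not required to hold a retail food licence.

Exception (a) does not apply: the number of selling days per month is 13, not below 13.
Exception (b): the packaged snacks are home-kitchen produced; items are individually labelled — every condition holds. Applying paragraphs (e)–(j): (e) is triggered (a current Schedule F Notice is held), but is overridden by (f): (f) is engaged — some sales are to a restaurant for resale. (g) is triggered (the reportable unit count is 90, less than the 101 limit), but is overridden by (h): (h) operates against (g): assessed value is $130,500, below the $155,000 limit. (i) would limit (h) — a current Class A Exemption Letter is held — but (j) sets (i) aside: (j) is triggered — a current General Clearance is held. (b) remains available.
All of (c)'s requirements are met (the packaged snacks are shelf-stable; an ingredient notice is displayed). However, paragraph (k) must be considered: (k) applies — the packaged snacks contain meat. (c) is therefore removed.
Exception (d) fails — the Cottage Food Declaration was withdrawn.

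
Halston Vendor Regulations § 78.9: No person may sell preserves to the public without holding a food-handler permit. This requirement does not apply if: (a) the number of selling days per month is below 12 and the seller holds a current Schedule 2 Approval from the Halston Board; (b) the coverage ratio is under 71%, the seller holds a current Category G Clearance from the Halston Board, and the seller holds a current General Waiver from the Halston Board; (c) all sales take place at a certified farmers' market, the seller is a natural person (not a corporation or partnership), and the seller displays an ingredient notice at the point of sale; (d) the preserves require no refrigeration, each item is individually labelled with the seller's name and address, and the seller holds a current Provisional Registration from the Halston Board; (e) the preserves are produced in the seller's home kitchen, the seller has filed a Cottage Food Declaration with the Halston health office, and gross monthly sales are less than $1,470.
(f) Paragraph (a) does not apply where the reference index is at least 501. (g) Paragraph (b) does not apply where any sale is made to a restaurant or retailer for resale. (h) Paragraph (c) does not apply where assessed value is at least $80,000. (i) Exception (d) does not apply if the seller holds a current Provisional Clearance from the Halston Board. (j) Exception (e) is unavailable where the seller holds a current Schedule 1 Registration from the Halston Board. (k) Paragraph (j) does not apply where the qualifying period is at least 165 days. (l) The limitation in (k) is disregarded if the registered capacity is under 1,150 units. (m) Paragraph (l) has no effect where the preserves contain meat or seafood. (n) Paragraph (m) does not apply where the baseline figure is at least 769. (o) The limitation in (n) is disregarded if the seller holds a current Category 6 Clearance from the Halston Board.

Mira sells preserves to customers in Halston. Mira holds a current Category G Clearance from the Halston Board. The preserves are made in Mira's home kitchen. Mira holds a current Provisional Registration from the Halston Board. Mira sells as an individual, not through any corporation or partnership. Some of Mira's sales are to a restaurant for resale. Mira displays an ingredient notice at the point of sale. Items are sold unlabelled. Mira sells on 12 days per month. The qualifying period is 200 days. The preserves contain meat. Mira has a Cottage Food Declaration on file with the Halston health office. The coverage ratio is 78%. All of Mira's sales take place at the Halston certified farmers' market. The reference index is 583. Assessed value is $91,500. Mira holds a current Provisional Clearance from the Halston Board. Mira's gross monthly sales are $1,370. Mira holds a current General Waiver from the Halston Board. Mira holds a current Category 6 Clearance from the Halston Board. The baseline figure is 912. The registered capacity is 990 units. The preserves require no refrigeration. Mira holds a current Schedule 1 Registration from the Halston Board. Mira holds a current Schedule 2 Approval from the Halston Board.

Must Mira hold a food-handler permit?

Exception (a) requires that the number of selling days per month is below 12; but the number of selling days per month is 12, not below 12, so (a) is unavailable.
Exception (b) fails — the coverage ratio is 78%, not under 71%.
Exception (c)'s conditions are all satisfied: all sales are at a certified farmers' market; the seller is a natural person; an ingredient notice is displayed. However, paragraph (h) must be considered: (h) is engaged — assessed value is $91,500, meeting the $80,000 threshold. (c) is therefore removed.
Exception (d) requires that each item is individually labelled with the seller's name and address; but items are sold unlabelled, so (d) is unavailable.
Exception (e): the preserves are home-kitchen produced; a Cottage Food Declaration is on file; gross monthly sales are $1,370, less than the $1,470 limit — every condition holds. As to paragraphs (j)–(o): (j) would limit (e) — a current Schedule 1 Registration is held — but (k) sets (j) aside: (k) is triggered — the qualifying period is 200 days, meeting the 165 days threshold. (l) would limit (k) — the registered capacity is 990 units, under the 1,150 units limit — but (m) sets (l) aside: (m) operates against (l): the preserves contain meat. (n) would limit (m) — the baseline figure is 912, meeting the 769 threshold — but (o) sets (n) aside: (o) is triggered — a current Category 6 Clearance is held. (e) remains available.

No — exception (e) applies; Mira is not required to hold a food-handler permit.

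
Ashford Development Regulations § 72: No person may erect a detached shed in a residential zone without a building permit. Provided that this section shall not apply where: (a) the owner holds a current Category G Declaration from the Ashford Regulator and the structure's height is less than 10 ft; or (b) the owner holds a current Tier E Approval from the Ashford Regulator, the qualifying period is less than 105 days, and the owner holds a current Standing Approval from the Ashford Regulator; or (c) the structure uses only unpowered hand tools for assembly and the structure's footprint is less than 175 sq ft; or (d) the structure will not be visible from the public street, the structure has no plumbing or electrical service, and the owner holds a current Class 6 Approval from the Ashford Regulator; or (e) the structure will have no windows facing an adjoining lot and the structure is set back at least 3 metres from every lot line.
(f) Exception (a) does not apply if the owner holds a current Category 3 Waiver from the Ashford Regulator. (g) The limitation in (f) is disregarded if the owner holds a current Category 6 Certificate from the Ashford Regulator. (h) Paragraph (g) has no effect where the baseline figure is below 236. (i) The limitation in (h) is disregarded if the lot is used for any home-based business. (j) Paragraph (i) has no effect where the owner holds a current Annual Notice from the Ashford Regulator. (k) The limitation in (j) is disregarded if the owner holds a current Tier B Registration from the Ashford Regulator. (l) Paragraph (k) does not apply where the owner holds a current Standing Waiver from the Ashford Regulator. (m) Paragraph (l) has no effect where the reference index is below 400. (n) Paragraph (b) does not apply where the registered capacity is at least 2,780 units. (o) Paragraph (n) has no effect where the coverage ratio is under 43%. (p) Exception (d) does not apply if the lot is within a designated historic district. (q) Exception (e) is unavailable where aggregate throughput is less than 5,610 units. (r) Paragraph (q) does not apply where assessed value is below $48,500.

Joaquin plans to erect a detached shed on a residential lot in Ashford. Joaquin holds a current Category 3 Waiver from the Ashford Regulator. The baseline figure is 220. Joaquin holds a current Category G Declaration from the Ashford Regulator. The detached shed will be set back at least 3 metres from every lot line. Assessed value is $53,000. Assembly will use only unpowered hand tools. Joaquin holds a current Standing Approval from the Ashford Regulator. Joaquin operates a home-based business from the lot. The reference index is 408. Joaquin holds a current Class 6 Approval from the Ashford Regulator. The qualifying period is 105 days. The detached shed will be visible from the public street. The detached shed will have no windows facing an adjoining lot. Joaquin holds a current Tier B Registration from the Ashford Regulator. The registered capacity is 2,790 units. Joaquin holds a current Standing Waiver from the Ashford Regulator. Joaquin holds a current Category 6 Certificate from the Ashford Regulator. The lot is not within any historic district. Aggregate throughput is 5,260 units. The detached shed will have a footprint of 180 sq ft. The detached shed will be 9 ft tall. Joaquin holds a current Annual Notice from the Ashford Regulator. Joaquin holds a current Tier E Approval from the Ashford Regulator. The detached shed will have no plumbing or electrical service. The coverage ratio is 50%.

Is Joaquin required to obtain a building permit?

Yes — Joaquin must obtain a building permit.

Exception (a)'s conditions are all satisfied: a current Category G Declaration is held; the structure's height is 9 ft, less than the 10 ft limit. But: (f) is triggered — a current Category 3 Waiver is held. (g) would limit (f) — a current Category 6 Certificate is held — but (h) sets (g) aside: (h) is triggered — the baseline figure is 220, below the 236 limit. (i) would limit (h) — a home-based business operates on the lot — but (j) sets (i) aside: (j) is engaged — a current Annual Notice is held. (k) is engaged (a current Tier B Registration is held), but is itself disapplied by (l): (l) operates against (k): a current Standing Waiver is held. (m) is not engaged (the reference index is 408, not below 400), so (l) stands. Exception (a) does not apply.
Exception (b) does not apply: the qualifying period is 105 days, not less than 105 days.
Exception (c) requires that the structure's footprint is less than 175 sq ft; but the structure's footprint is 180 sq ft, not less than 175 sq ft, so (c) is unavailable.
Exception (d) does not apply: the structure will be visible from the street.
All of (e)'s requirements are met (no windows face an adjoining lot; the setback is at least 3 m on every side). But: (q) applies — aggregate throughput is 5,260 units, less than the 5,610 units limit. (r) does not operate here (assessed value is $53,000, not below $48,500), so (q) stands. (e) is therefore removed.
No exception is made out. Joaquin falls within the general rule.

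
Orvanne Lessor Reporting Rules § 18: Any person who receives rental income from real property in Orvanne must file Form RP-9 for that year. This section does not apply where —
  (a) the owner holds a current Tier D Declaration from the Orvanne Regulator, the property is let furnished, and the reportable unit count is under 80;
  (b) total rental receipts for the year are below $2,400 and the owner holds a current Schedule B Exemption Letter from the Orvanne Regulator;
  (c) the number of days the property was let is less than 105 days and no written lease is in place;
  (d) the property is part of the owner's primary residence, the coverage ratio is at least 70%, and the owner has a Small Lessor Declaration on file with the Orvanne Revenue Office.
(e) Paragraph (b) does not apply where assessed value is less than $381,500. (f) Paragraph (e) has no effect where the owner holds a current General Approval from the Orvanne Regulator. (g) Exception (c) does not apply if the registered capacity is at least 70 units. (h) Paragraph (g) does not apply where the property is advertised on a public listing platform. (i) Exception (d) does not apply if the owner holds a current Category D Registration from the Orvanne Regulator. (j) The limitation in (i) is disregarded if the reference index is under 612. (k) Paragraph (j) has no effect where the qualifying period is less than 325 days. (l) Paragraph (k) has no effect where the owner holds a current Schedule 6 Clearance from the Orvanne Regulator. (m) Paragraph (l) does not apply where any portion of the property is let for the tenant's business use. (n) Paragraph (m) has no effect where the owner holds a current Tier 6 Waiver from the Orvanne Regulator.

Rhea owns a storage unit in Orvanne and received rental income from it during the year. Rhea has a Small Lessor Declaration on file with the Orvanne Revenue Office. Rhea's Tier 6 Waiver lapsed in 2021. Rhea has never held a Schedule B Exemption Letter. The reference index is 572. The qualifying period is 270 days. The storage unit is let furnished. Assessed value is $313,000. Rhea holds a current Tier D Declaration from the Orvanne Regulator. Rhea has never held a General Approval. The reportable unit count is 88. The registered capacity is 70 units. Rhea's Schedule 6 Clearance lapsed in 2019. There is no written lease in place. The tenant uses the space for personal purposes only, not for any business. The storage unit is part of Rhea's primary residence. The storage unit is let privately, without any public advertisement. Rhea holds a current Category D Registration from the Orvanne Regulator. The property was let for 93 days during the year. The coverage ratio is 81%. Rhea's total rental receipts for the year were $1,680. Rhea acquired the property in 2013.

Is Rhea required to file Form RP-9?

Yes — Rhea must file Form RP-9.

Exception (a) requires that the reportable unit count is under 80; but the reportable unit count is 88, not under 80, so (a) is unavailable.
Exception (b) does not apply: there is no Schedule B Exemption Letter in force.
Exception (c)'s conditions are all satisfied: the number of days the property was let is 93 days, less than the 105 days limit; there is no written lease. However, paragraphs (g)–(h) must be considered: (g) operates — the registered capacity is 70 units, meeting the 70 units threshold. (h) is not engaged (the property is let privately without advertisement), so (g) stands. (c) is therefore removed.
Exception (d)'s conditions are all satisfied: the storage unit is part of the primary residence; the coverage ratio is 81%, meeting the 70% threshold; a Small Lessor Declaration is on file. However, paragraphs (i)–(n) must be considered: (i) is triggered — a current Category D Registration is held. (j) is triggered (the reference index is 572, under the 612 limit), but is displaced by (k): (k) operates against (j): the qualifying period is 270 days, less than the 325 days limit. (l) is not engaged (there is no Schedule 6 Clearance in force), so (k) stands. So (d) is unavailable.
None of the exceptions is available; § 18 applies in full.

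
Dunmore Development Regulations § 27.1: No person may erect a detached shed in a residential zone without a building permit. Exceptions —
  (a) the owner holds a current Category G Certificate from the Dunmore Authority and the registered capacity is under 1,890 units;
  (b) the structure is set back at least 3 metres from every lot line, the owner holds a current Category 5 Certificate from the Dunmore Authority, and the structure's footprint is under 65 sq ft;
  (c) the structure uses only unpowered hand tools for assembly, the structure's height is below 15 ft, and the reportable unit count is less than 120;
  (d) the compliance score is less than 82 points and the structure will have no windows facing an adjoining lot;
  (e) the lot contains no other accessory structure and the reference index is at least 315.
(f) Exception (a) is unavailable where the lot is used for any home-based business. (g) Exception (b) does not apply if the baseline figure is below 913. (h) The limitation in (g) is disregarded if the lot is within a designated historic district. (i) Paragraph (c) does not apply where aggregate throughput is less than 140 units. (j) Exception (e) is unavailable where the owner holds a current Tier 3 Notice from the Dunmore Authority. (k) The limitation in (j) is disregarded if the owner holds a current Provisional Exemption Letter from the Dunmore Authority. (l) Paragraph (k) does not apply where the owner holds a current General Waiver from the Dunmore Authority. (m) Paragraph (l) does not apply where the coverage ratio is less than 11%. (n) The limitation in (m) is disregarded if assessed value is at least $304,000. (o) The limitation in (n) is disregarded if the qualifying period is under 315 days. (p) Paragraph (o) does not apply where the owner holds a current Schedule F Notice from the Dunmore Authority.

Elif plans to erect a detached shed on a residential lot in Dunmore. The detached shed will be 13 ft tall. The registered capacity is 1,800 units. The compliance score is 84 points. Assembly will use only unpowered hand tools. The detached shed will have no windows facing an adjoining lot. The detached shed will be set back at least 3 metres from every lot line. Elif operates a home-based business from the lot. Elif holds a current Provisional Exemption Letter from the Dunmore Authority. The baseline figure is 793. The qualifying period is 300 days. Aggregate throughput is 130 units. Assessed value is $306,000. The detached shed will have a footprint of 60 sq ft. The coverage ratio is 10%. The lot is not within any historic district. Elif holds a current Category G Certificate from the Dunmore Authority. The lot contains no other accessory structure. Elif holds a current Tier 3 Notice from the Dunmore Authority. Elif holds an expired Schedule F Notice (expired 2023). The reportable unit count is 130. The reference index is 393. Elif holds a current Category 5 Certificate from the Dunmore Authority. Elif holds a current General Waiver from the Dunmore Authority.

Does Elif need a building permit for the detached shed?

Exception (a) is satisfied on its face — a current Category G Certificate is held; the registered capacity is 1,800 units, under the 1,890 units limit. But applying paragraph (f): (f) operates against (a): a home-based business operates on the lot. Exception (a) does not apply.
Exception (b) is satisfied on its face — the setback is at least 3 m on every side; a current Category 5 Certificate is held; the structure's footprint is 60 sq ft, under the 65 sq ft limit. But applying paragraphs (g)–(h): (g) operates — the baseline figure is 793, below the 913 limit. (h) is inapplicable (the lot is not in a historic district), so (g) stands. Exception (b) does not apply.
Exception (c) fails — the reportable unit count is 130, not less than 120.
Exception (d) requires that the compliance score is less than 82 points; but the compliance score is 84 points, not less than 82 points, so (d) is unavailable.
Exception (e)'s conditions are all satisfied: the lot has no other accessory structure; the reference index is 393, meeting the 315 threshold. Under paragraphs (j)–(p): (j) is engaged (a current Tier 3 Notice is held), but is set aside by (k): (k) is triggered — a current Provisional Exemption Letter is held. (l) would limit (k) — a current General Waiver is held — but (m) sets (l) aside: (m) operates against (l): the coverage ratio is 10%, less than the 11% limit. (n) would limit (m) — assessed value is $306,000, meeting the $304,000 threshold — but (o) sets (n) aside: (o) is triggered — the qualifying period is 300 days, under the 315 days limit. (p), which would lift (o), does not operate here — no current Schedule F Notice is held. (e) remains available.

No — exception (e) applies; Elif does not need a building permit.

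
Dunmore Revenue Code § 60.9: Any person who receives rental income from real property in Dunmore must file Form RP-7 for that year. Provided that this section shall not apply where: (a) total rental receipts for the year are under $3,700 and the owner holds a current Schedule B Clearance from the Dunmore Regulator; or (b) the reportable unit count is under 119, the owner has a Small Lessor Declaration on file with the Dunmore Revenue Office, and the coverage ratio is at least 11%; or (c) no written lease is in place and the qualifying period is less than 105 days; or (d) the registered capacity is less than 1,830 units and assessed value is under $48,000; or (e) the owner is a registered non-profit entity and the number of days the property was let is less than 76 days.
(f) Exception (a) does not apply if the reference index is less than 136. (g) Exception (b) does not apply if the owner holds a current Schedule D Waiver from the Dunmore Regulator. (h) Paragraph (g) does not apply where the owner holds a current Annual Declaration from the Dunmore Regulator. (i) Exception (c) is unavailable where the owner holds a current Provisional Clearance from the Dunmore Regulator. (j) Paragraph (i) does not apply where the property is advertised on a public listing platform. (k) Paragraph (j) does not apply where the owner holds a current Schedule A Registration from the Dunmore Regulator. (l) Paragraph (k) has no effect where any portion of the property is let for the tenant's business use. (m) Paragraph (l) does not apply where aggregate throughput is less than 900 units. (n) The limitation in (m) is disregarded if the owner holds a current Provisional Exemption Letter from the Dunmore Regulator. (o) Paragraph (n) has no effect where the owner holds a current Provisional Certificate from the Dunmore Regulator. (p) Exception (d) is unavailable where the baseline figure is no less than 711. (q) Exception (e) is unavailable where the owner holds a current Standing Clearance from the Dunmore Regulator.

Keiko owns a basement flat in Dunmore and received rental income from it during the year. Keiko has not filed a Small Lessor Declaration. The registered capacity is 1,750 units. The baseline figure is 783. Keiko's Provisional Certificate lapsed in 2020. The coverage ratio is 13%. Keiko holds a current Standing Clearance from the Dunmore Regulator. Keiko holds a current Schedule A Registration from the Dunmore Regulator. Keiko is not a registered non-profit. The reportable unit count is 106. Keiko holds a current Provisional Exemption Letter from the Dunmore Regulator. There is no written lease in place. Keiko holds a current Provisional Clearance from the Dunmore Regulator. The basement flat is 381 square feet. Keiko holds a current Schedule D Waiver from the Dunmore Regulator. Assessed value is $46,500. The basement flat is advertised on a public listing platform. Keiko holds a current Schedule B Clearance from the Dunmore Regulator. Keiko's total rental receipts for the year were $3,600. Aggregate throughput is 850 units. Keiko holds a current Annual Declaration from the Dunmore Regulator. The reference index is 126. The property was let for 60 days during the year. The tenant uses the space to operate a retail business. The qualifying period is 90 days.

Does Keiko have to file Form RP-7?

No — exception (c) applies; Keiko is not required to file Form RP-7.

Exception (a) is satisfied on its face — total rental receipts for the year are $3,600, under the $3,700 limit; a current Schedule B Clearance is held. But applying paragraph (f): (f) operates against (a): the reference index is 126, less than the 136 limit. (a) is therefore removed.
Exception (b) fails — no Small Lessor Declaration is on file.
Exception (c): there is no written lease; the qualifying period is 90 days, less than the 105 days limit — every condition holds. Applying paragraphs (i)–(o): (i) is triggered (a current Provisional Clearance is held), but yields to (j): (j) is engaged — the property is publicly advertised. (k) would limit (j) — a current Schedule A Registration is held — but (l) sets (k) aside: (l) operates against (k): the space is let for business use. (m) operates (aggregate throughput is 850 units, less than the 900 units limit), but yields to (n): (n) applies — a current Provisional Exemption Letter is held. (o) does not operate here (no current Provisional Certificate is held), so (n) stands. (c) remains available.
Exception (d)'s conditions are all satisfied: the registered capacity is 1,750 units, less than the 1,830 units limit; assessed value is $46,500, under the $48,000 limit. However, paragraph (p) must be considered: (p) is triggered — the baseline figure is 783, meeting the 711 threshold. (d) is therefore removed.
Exception (e) fails — Keiko is not a registered non-profit.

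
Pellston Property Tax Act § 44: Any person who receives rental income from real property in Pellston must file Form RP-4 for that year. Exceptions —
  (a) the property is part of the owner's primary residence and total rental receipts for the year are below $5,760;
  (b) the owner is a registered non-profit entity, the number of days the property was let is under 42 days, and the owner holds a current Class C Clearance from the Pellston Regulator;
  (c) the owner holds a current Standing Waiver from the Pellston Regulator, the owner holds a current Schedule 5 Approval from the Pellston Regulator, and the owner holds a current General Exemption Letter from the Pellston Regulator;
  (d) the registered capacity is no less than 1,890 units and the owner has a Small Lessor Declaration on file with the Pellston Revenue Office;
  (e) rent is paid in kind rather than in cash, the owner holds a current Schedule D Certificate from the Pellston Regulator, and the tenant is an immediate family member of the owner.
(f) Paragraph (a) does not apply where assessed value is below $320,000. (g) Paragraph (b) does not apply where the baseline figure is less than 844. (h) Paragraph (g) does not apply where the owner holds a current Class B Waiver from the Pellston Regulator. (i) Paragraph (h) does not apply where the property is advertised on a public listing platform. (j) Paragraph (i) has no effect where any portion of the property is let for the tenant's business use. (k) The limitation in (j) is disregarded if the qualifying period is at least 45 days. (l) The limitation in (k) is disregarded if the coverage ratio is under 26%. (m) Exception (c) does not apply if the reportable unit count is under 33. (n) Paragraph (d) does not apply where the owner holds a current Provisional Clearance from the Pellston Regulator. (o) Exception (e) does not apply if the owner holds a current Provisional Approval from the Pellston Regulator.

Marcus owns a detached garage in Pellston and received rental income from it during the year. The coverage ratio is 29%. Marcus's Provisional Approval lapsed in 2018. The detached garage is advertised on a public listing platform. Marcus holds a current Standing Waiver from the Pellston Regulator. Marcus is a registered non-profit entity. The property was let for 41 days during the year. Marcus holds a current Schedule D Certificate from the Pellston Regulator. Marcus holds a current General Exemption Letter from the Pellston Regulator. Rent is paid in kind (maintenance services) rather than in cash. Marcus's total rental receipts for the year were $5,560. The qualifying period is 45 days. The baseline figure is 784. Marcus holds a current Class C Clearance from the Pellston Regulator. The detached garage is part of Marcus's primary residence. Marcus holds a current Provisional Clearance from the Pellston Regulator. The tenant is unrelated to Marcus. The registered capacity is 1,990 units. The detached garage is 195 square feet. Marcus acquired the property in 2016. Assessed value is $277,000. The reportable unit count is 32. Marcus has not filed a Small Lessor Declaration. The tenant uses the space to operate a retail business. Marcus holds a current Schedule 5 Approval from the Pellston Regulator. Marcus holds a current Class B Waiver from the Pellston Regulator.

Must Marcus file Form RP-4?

Exception (a)'s conditions are all satisfied: the detached garage is part of the primary residence; total rental receipts for the year are $5,560, below the $5,760 limit. But applying paragraph (f): (f) is triggered — assessed value is $277,000, below the $320,000 limit. So (a) is unavailable.
All of (b)'s requirements are met (Marcus is a registered non-profit; the number of days the property was let is 41 days, under the 42 days limit; a current Class C Clearance is held). But: (g) operates against (b): the baseline figure is 784, less than the 844 limit. (h) operates (a current Class B Waiver is held), but is set aside by (i): (i) is triggered — the property is publicly advertised. (j) operates (the space is let for business use), but is set aside by (k): (k) operates against (j): the qualifying period is 45 days, meeting the 45 days threshold. (l), which would lift (k), is inapplicable — the coverage ratio is 29%, not under 26%. So (b) is unavailable.
All of (c)'s requirements are met (a current Standing Waiver is held; a current Schedule 5 Approval is held; a current General Exemption Letter is held). However, paragraph (m) must be considered: (m) operates against (c): the reportable unit count is 32, under the 33 limit. (c) is therefore removed.
Exception (d) fails — no Small Lessor Declaration is on file.
Exception (e) does not apply: the tenant is unrelated to the owner.
Every exception is unavailable, so the rule governs.

Yes — Marcus must file Form RP-4.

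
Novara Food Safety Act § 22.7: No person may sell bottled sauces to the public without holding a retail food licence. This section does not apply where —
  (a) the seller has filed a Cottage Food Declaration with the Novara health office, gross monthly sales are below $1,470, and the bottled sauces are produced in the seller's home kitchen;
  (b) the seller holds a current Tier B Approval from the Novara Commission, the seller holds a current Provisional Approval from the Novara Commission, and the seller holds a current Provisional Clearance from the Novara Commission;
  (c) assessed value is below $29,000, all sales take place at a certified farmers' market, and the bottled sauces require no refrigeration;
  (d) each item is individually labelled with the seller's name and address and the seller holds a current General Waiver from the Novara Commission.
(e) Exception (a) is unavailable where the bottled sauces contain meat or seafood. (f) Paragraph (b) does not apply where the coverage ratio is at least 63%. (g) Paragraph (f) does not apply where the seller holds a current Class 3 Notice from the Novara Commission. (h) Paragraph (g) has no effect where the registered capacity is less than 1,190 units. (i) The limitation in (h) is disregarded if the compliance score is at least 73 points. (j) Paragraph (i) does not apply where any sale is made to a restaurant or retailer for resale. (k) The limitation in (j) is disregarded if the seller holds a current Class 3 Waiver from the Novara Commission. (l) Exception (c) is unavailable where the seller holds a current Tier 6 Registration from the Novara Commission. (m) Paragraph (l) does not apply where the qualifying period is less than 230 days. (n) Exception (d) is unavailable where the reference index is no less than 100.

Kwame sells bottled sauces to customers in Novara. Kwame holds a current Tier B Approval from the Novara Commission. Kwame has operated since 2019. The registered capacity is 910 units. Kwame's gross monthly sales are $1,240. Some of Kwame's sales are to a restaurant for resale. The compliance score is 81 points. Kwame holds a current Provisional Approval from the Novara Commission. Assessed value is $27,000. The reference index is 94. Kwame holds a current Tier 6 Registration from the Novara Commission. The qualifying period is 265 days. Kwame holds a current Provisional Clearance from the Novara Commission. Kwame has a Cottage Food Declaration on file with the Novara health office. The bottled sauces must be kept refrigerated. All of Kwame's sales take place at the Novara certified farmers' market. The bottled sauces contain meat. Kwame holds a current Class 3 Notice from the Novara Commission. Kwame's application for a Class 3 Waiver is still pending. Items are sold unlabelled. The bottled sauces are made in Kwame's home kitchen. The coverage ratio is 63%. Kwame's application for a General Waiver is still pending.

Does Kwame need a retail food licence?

Exception (a): a Cottage Food Declaration is on file; gross monthly sales are $1,240, below the $1,470 limit; the bottled sauces are home-kitchen produced — every condition holds. However, paragraph (e) must be considered: (e) applies — the bottled sauces contain meat. So (a) is unavailable.
Exception (b)'s conditions are all satisfied: a current Tier B Approval is held; a current Provisional Approval is held; a current Provisional Clearance is held. But: (f) is engaged — the coverage ratio is 63%, meeting the 63% threshold. (g) applies (a current Class 3 Notice is held), but is overridden by (h): (h) applies — the registered capacity is 910 units, less than the 1,190 units limit. (i) would limit (h) — the compliance score is 81 points, meeting the 73 points threshold — but (j) sets (i) aside: (j) operates — some sales are to a restaurant for resale. (k), which would lift (j), does not operate here — no current Class 3 Waiver is held. (b) is therefore removed.
Exception (c) fails — the bottled sauces require refrigeration.
Exception (d) fails — items are sold unlabelled.
None of the exceptions is available; § 22.7 applies in full.

Yes — Kwame must hold a retail food licence.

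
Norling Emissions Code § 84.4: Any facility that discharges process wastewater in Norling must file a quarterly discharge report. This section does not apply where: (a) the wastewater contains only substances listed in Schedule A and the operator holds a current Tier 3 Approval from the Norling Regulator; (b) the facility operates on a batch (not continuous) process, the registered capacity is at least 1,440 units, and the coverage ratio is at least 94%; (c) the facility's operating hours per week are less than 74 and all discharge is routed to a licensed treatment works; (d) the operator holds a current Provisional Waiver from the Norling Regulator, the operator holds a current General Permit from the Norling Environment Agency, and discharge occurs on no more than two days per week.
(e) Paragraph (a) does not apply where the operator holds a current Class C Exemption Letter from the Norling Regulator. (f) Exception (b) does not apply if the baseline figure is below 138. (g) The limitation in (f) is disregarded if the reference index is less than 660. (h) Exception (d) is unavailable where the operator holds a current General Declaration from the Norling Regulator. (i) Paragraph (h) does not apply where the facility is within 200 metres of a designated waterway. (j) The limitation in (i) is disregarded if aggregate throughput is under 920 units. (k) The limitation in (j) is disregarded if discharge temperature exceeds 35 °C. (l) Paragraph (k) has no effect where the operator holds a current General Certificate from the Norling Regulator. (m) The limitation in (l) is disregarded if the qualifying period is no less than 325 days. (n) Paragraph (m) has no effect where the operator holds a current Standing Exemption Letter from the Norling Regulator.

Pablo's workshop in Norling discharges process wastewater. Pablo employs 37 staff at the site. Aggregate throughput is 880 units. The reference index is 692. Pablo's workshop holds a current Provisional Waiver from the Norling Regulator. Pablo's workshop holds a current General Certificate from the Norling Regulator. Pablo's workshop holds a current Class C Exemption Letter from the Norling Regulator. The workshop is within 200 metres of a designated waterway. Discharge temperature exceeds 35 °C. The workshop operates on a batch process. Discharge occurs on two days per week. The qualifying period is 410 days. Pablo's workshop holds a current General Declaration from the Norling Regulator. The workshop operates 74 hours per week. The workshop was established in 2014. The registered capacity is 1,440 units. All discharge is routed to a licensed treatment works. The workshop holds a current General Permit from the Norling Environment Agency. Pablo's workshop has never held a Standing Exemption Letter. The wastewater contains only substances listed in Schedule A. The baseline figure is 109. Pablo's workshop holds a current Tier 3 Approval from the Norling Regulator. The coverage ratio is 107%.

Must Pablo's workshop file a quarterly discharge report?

No — exception (d) applies; Pablo's workshop is not required to file a quarterly discharge report.

Exception (a) is satisfied on its face — the wastewater is Schedule-A-only; a current Tier 3 Approval is held. But applying paragraph (e): (e) operates — a current Class C Exemption Letter is held. Exception (a) does not apply.
Exception (b)'s conditions are all satisfied: the facility operates on a batch process; the registered capacity is 1,440 units, meeting the 1,440 units threshold; the coverage ratio is 107%, meeting the 94% threshold. But applying paragraphs (f)–(g): (f) applies — the baseline figure is 109, below the 138 limit. (g), which would lift (f), does not operate here — the reference index is 692, not less than 660. (b) is therefore removed.
Exception (c) does not apply: the facility's operating hours per week are 74, not less than 74.
Exception (d) is satisfied on its face — a current Provisional Waiver is held; a current General Permit is held; discharge occurs on no more than two days per week. Under paragraphs (h)–(n): (h) operates (a current General Declaration is held), but is displaced by (i): (i) operates against (h): the workshop is within 200 m of a designated waterway. (j) is engaged (aggregate throughput is 880 units, under the 920 units limit), but is set aside by (k): (k) is triggered — discharge temperature exceeds 35 °C. (l) is triggered (a current General Certificate is held), but is set aside by (m): (m) operates — the qualifying period is 410 days, meeting the 325 days threshold. (n), which would lift (m), is inapplicable — no current Standing Exemption Letter is held. So (d) applies.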